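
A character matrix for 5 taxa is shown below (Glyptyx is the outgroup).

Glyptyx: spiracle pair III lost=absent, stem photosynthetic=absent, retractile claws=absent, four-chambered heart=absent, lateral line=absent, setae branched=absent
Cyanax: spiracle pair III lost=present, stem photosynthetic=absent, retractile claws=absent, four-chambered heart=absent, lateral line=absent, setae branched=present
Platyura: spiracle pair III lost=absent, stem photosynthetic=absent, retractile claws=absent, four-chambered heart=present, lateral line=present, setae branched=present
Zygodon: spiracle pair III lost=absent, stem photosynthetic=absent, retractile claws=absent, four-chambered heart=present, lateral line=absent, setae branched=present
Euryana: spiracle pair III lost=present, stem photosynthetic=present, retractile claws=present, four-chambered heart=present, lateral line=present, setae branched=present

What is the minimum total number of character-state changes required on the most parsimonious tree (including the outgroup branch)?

7

The outgroup has state 'absent' for every character, so 'present' is the derived state throughout.
spiracle pair III lost (state 'present') occurs in Cyanax and Euryana but conflicts with the nesting implied by the other characters — most parsimoniously interpreted as homoplasy.
stem photosynthetic (derived state 'present') is unique to Euryana (autapomorphy; uninformative for grouping).
retractile claws (derived state 'present') is unique to Euryana (autapomorphy; uninformative for grouping).
four-chambered heart (derived state 'present') is shared by Euryana, Platyura, and Zygodon — a synapomorphy uniting that clade.
Only Euryana and Platyura show the derived state 'present' for lateral line, supporting them as a clade.
setae branched (derived state 'present') is shared by all ingroup taxa — unites the whole ingroup.
Most parsimonious ingroup topology: (Cyanax,((Platyura,Euryana),Zygodon)).
Changes per character on this tree: spiracle pair III lost: 2; stem photosynthetic: 1; retractile claws: 1; four-chambered heart: 1; lateral line: 1; setae branched: 1.
Total = 7.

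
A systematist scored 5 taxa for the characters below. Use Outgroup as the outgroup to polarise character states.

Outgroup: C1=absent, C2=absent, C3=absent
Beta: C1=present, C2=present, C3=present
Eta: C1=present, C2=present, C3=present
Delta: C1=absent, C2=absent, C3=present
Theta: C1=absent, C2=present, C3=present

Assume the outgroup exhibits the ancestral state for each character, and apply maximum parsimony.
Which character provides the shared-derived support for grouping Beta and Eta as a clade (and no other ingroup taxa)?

The outgroup has state 'absent' for every character, so 'present' is the derived state throughout.
Only Beta and Eta show the derived state 'present' for C1, supporting them as a clade.
C2 (derived state 'present') is shared by Beta, Eta, and Theta — a synapomorphy uniting that clade.
All ingroup taxa share the derived state 'present' for C3; it defines the ingroup but does not resolve relationships within it.
Most parsimonious ingroup topology: (((Beta,Eta),Theta),Delta).
The clade {Beta, Eta} is supported by C1: its derived state 'present' occurs in exactly those taxa and in no other taxon (including the outgroup).

C1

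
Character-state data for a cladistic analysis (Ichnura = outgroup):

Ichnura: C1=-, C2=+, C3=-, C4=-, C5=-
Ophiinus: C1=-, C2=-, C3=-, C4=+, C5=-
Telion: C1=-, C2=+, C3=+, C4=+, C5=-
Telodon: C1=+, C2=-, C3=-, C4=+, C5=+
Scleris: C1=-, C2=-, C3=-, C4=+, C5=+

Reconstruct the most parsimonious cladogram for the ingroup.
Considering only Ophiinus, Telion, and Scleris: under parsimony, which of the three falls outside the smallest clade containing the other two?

Character polarity is set by the outgroup: the derived state is whichever differs from the outgroup's state, so for C2 the derived state is '-', and for the remaining characters it is '+'.
C1 (derived state '+') is unique to Telodon (autapomorphy; uninformative for grouping).
Only Ophiinus, Scleris, and Telodon show the derived state '-' for C2, supporting them as a clade.
C3 (derived state '+') is unique to Telion (autapomorphy; uninformative for grouping).
All ingroup taxa share the derived state '+' for C4; it defines the ingroup but does not resolve relationships within it.
C5 (derived state '+') is shared by Scleris and Telodon — a synapomorphy uniting that clade.
Most parsimonious ingroup topology: ((Ophiinus,(Telodon,Scleris)),Telion).
Scleris and Ophiinus share a more recent common ancestor with each other than either does with Telion, so Telion is the least closely related of the three.

Telion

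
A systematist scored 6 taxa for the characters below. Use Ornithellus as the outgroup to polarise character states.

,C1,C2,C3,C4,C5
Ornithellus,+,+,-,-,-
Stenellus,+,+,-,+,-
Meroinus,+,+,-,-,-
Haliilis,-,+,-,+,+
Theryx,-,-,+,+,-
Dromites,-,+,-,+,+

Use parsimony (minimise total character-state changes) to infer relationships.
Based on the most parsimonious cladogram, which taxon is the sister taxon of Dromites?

Character polarity is set by the outgroup: the derived state is whichever differs from the outgroup's state, so for C1, C2 the derived state is '-', and for the remaining characters it is '+'.
C1 (derived state '-') is shared by Dromites, Haliilis, and Theryx — a synapomorphy uniting that clade.
C2 (derived state '-') is unique to Theryx (autapomorphy; uninformative for grouping).
C3 (derived state '+') is unique to Theryx (autapomorphy; uninformative for grouping).
Only Dromites, Haliilis, Stenellus, and Theryx show the derived state '+' for C4, supporting them as a clade.
C5: derived state '+' in Dromites and Haliilis only — synapomorphy for {Dromites, Haliilis}.
Most parsimonious ingroup topology: ((Stenellus,((Haliilis,Dromites),Theryx)),Meroinus).
Dromites and Haliilis form a cherry on this tree, so they are sister taxa.

Haliilis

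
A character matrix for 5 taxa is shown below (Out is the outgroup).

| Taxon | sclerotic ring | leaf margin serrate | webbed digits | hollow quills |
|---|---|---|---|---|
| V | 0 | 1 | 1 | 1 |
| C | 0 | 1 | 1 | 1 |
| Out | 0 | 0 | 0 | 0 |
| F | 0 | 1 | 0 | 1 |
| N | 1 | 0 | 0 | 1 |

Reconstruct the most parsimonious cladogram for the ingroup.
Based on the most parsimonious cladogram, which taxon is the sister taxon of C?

The outgroup has state '0' for every character, so '1' is the derived state throughout.
sclerotic ring: derived state '1' in N only — an autapomorphy, so it tells us nothing about relationships among taxa.
leaf margin serrate (derived state '1') is shared by C, F, and V — a synapomorphy uniting that clade.
webbed digits (derived state '1') is shared by C and V — a synapomorphy uniting that clade.
All ingroup taxa share the derived state '1' for hollow quills; it defines the ingroup but does not resolve relationships within it.
Most parsimonious ingroup topology: ((F,(V,C)),N).
C and V form a cherry on this tree, so they are sister taxa.

V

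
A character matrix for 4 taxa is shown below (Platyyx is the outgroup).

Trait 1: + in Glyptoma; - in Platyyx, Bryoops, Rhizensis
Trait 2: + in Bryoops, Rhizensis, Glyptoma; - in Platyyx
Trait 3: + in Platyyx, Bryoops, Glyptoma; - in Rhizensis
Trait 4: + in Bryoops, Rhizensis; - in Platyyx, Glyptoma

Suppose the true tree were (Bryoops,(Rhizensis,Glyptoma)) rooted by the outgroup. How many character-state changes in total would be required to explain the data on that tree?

Map each character onto (Bryoops,(Rhizensis,Glyptoma)) (rooted by Platyyx) and count the minimum state changes it requires (Fitch parsimony):
Trait 1: 1; Trait 2: 1; Trait 3: 1; Trait 4: 2.
Total tree length = 5.

5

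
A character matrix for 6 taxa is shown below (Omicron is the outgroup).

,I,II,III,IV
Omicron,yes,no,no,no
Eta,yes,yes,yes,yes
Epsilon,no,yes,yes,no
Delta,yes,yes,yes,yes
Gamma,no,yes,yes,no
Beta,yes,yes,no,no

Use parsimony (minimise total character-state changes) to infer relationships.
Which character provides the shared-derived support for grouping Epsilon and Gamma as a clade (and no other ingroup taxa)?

I

Character polarity is set by the outgroup: the derived state is whichever differs from the outgroup's state, so for I the derived state is 'no', and for the remaining characters it is 'yes'.
I: derived state 'no' in Epsilon and Gamma only — synapomorphy for {Epsilon, Gamma}.
II (derived state 'yes') is shared by all ingroup taxa — unites the whole ingroup.
III (derived state 'yes') is shared by Delta, Epsilon, Eta, and Gamma — a synapomorphy uniting that clade.
IV (derived state 'yes') is shared by Delta and Eta — a synapomorphy uniting that clade.
Most parsimonious ingroup topology: (((Delta,Eta),(Gamma,Epsilon)),Beta).
The clade {Epsilon, Gamma} is supported by I: its derived state 'no' occurs in exactly those taxa and in no other taxon (including the outgroup).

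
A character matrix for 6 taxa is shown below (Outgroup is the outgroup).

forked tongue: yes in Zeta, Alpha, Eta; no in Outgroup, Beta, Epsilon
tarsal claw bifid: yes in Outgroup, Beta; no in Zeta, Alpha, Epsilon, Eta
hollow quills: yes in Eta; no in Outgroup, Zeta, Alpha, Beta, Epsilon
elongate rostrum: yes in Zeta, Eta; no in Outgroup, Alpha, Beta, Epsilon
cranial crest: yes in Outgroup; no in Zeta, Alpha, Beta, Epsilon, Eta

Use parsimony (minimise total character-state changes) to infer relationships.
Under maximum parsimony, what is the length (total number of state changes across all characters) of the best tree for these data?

Character polarity is set by the outgroup: the derived state is whichever differs from the outgroup's state, so for tarsal claw bifid, cranial crest the derived state is 'no', and for the remaining characters it is 'yes'.
forked tongue: derived state 'yes' in Alpha, Eta, and Zeta only — synapomorphy for {Alpha, Eta, Zeta}.
Only Alpha, Epsilon, Eta, and Zeta show the derived state 'no' for tarsal claw bifid, supporting them as a clade.
hollow quills (derived state 'yes') is unique to Eta (autapomorphy; uninformative for grouping).
elongate rostrum: derived state 'yes' in Eta and Zeta only — synapomorphy for {Eta, Zeta}.
cranial crest (derived state 'no') is shared by all ingroup taxa — unites the whole ingroup.
Most parsimonious ingroup topology: ((((Zeta,Eta),Alpha),Epsilon),Beta).
Changes per character on this tree: forked tongue: 1; tarsal claw bifid: 1; hollow quills: 1; elongate rostrum: 1; cranial crest: 1.
Total = 5.

5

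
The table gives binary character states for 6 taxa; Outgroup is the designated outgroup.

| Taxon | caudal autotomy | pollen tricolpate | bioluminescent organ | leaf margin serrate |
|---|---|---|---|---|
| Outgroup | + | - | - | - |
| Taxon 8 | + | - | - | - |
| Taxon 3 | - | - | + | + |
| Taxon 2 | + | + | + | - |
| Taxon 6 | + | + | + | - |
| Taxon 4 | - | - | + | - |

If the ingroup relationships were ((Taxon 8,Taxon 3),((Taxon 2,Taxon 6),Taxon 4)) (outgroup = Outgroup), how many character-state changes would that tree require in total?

6

Map each character onto ((Taxon 8,Taxon 3),((Taxon 2,Taxon 6),Taxon 4)) (rooted by Outgroup) and count the minimum state changes it requires (Fitch parsimony):
caudal autotomy: 2; pollen tricolpate: 1; bioluminescent organ: 2; leaf margin serrate: 1.
Total tree length = 6.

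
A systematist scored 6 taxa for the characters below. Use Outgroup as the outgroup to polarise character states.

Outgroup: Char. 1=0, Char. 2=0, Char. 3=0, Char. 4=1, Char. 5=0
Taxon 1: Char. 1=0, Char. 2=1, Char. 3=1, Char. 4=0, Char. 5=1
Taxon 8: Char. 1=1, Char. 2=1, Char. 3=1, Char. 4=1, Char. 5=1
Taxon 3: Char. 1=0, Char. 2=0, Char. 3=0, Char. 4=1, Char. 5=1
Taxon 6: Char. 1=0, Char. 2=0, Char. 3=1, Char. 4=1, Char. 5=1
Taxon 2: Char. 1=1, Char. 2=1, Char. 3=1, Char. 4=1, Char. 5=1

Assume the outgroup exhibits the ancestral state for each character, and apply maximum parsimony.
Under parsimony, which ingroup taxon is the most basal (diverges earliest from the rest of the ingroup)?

Character polarity is set by the outgroup: the derived state is whichever differs from the outgroup's state, so for Char. 4 the derived state is '0', and for the remaining characters it is '1'.
Only Taxon 2 and Taxon 8 show the derived state '1' for Char. 1, supporting them as a clade.
Only Taxon 1, Taxon 2, and Taxon 8 show the derived state '1' for Char. 2, supporting them as a clade.
Only Taxon 1, Taxon 2, Taxon 6, and Taxon 8 show the derived state '1' for Char. 3, supporting them as a clade.
Char. 4 (derived state '0') is unique to Taxon 1 (autapomorphy; uninformative for grouping).
Char. 5 (derived state '1') is shared by all ingroup taxa — unites the whole ingroup.
Most parsimonious ingroup topology: (((Taxon 1,(Taxon 8,Taxon 2)),Taxon 6),Taxon 3).
Taxon 3 is sister to the clade containing all other ingroup taxa, so it is the earliest-diverging (most basal) ingroup lineage.

Taxon 3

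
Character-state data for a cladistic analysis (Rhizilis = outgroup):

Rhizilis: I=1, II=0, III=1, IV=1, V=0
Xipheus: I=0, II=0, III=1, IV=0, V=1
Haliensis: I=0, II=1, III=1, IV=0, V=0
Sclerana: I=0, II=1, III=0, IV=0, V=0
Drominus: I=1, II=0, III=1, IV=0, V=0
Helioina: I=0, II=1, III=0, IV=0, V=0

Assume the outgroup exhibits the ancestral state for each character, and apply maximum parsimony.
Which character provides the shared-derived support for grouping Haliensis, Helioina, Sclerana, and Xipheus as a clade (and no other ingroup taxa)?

I

Character polarity is set by the outgroup: the derived state is whichever differs from the outgroup's state, so for I, III, IV the derived state is '0', and for the remaining characters it is '1'.
I (derived state '0') is shared by Haliensis, Helioina, Sclerana, and Xipheus — a synapomorphy uniting that clade.
II (derived state '1') is shared by Haliensis, Helioina, and Sclerana — a synapomorphy uniting that clade.
III (derived state '0') is shared by Helioina and Sclerana — a synapomorphy uniting that clade.
IV (derived state '0') is shared by all ingroup taxa — unites the whole ingroup.
V: derived state '1' in Xipheus only — an autapomorphy, so it tells us nothing about relationships among taxa.
Most parsimonious ingroup topology: ((Xipheus,(Haliensis,(Sclerana,Helioina))),Drominus).
The clade {Haliensis, Helioina, Sclerana, Xipheus} is supported by I: its derived state '0' occurs in exactly those taxa and in no other taxon (including the outgroup).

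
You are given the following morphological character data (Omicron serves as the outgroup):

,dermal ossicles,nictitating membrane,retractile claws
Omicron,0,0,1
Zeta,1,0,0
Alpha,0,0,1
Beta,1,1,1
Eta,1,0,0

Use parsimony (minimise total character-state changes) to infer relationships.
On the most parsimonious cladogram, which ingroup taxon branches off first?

Character polarity is set by the outgroup: the derived state is whichever differs from the outgroup's state, so for retractile claws the derived state is '0', and for the remaining characters it is '1'.
dermal ossicles (derived state '1') is shared by Beta, Eta, and Zeta — a synapomorphy uniting that clade.
nictitating membrane (derived state '1') is unique to Beta (autapomorphy; uninformative for grouping).
retractile claws (derived state '0') is shared by Eta and Zeta — a synapomorphy uniting that clade.
Most parsimonious ingroup topology: (((Zeta,Eta),Beta),Alpha).
Alpha is sister to the clade containing all other ingroup taxa, so it is the earliest-diverging (most basal) ingroup lineage.

Alpha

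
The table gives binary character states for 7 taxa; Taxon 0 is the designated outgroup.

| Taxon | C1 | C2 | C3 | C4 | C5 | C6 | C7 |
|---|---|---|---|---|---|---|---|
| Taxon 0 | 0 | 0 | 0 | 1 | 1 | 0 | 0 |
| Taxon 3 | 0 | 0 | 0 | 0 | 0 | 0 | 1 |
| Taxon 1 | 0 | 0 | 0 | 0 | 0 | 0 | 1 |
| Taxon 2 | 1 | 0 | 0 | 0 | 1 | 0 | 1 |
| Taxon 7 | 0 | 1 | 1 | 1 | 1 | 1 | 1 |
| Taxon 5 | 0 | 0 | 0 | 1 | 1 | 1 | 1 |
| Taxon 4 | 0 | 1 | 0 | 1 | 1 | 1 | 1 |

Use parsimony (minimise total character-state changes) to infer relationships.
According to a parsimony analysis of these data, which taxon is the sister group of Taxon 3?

Taxon 1

Character polarity is set by the outgroup: the derived state is whichever differs from the outgroup's state, so for C4, C5 the derived state is '0', and for the remaining characters it is '1'.
C1 (derived state '1') is unique to Taxon 2 (autapomorphy; uninformative for grouping).
C2: derived state '1' in Taxon 4 and Taxon 7 only — synapomorphy for {Taxon 4, Taxon 7}.
C3: derived state '1' in Taxon 7 only — an autapomorphy, so it tells us nothing about relationships among taxa.
C4: derived state '0' in Taxon 1, Taxon 2, and Taxon 3 only — synapomorphy for {Taxon 1, Taxon 2, Taxon 3}.
C5 (derived state '0') is shared by Taxon 1 and Taxon 3 — a synapomorphy uniting that clade.
Only Taxon 4, Taxon 5, and Taxon 7 show the derived state '1' for C6, supporting them as a clade.
C7 (derived state '1') is shared by all ingroup taxa — unites the whole ingroup.
Most parsimonious ingroup topology: (((Taxon 3,Taxon 1),Taxon 2),((Taxon 7,Taxon 4),Taxon 5)).
Taxon 3 and Taxon 1 form a cherry on this tree, so they are sister taxa.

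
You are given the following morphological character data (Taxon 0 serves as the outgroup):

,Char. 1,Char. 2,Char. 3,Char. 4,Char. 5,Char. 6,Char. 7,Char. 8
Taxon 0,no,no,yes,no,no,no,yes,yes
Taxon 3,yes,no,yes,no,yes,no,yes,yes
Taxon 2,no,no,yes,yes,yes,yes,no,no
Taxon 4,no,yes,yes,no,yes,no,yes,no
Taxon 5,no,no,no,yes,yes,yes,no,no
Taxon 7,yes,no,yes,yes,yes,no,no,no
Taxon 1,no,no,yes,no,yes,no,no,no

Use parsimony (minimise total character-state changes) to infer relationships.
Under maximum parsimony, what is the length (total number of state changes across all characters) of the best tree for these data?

Character polarity is set by the outgroup: the derived state is whichever differs from the outgroup's state, so for Char. 3, Char. 7, Char. 8 the derived state is 'no', and for the remaining characters it is 'yes'.
Char. 1 groups Taxon 3 and Taxon 7, which is incompatible with the clades supported by the remaining characters; treating it as convergent (homoplasy) costs fewer steps than any alternative tree.
Char. 2: derived state 'yes' in Taxon 4 only — an autapomorphy, so it tells us nothing about relationships among taxa.
Char. 3: derived state 'no' in Taxon 5 only — an autapomorphy, so it tells us nothing about relationships among taxa.
Char. 4 (derived state 'yes') is shared by Taxon 2, Taxon 5, and Taxon 7 — a synapomorphy uniting that clade.
All ingroup taxa share the derived state 'yes' for Char. 5; it defines the ingroup but does not resolve relationships within it.
Char. 6: derived state 'yes' in Taxon 2 and Taxon 5 only — synapomorphy for {Taxon 2, Taxon 5}.
Only Taxon 1, Taxon 2, Taxon 5, and Taxon 7 show the derived state 'no' for Char. 7, supporting them as a clade.
Char. 8: derived state 'no' in Taxon 1, Taxon 2, Taxon 4, Taxon 5, and Taxon 7 only — synapomorphy for {Taxon 1, Taxon 2, Taxon 4, Taxon 5, Taxon 7}.
Most parsimonious ingroup topology: (Taxon 3,((((Taxon 2,Taxon 5),Taxon 7),Taxon 1),Taxon 4)).
Changes per character on this tree: Char. 1: 2; Char. 2: 1; Char. 3: 1; Char. 4: 1; Char. 5: 1; Char. 6: 1; Char. 7: 1; Char. 8: 1.
Total = 9.

9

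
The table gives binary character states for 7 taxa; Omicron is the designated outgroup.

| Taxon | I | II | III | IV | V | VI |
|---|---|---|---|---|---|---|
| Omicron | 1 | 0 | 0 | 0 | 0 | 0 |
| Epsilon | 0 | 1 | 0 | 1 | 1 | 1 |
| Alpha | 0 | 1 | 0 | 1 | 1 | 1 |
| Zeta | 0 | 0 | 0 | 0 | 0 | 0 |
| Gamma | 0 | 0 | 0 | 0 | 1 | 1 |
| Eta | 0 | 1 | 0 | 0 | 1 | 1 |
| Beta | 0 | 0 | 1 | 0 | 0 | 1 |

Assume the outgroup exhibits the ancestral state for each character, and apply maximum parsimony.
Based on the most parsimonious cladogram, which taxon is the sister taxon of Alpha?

Epsilon

Character polarity is set by the outgroup: the derived state is whichever differs from the outgroup's state, so for I the derived state is '0', and for the remaining characters it is '1'.
All ingroup taxa share the derived state '0' for I; it defines the ingroup but does not resolve relationships within it.
II (derived state '1') is shared by Alpha, Epsilon, and Eta — a synapomorphy uniting that clade.
III (derived state '1') is unique to Beta (autapomorphy; uninformative for grouping).
Only Alpha and Epsilon show the derived state '1' for IV, supporting them as a clade.
Only Alpha, Epsilon, Eta, and Gamma show the derived state '1' for V, supporting them as a clade.
Only Alpha, Beta, Epsilon, Eta, and Gamma show the derived state '1' for VI, supporting them as a clade.
Most parsimonious ingroup topology: (((((Epsilon,Alpha),Eta),Gamma),Beta),Zeta).
Alpha and Epsilon form a cherry on this tree, so they are sister taxa.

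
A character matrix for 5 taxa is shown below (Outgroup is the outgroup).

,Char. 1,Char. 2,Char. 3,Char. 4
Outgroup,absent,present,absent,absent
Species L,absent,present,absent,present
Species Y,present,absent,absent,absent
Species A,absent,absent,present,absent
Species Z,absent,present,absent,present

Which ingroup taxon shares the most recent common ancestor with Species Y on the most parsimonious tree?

Character polarity is set by the outgroup: the derived state is whichever differs from the outgroup's state, so for Char. 2 the derived state is 'absent', and for the remaining characters it is 'present'.
Char. 1 (derived state 'present') is unique to Species Y (autapomorphy; uninformative for grouping).
Char. 2: derived state 'absent' in Species A and Species Y only — synapomorphy for {Species A, Species Y}.
Char. 3: derived state 'present' in Species A only — an autapomorphy, so it tells us nothing about relationships among taxa.
Char. 4 (derived state 'present') is shared by Species L and Species Z — a synapomorphy uniting that clade.
Most parsimonious ingroup topology: ((Species L,Species Z),(Species Y,Species A)).
Species Y and Species A form a cherry on this tree, so they are sister taxa.

Species A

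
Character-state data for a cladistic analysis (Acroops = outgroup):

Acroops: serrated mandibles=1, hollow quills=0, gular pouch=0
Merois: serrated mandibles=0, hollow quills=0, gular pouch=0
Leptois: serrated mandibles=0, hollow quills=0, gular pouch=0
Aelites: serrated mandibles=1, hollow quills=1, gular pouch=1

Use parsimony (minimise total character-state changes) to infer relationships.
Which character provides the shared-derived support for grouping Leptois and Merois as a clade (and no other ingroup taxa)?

Character polarity is set by the outgroup: the derived state is whichever differs from the outgroup's state, so for serrated mandibles the derived state is '0', and for the remaining characters it is '1'.
serrated mandibles (derived state '0') is shared by Leptois and Merois — a synapomorphy uniting that clade.
hollow quills: derived state '1' in Aelites only — an autapomorphy, so it tells us nothing about relationships among taxa.
gular pouch (derived state '1') is unique to Aelites (autapomorphy; uninformative for grouping).
Most parsimonious ingroup topology: ((Merois,Leptois),Aelites).
The clade {Leptois, Merois} is supported by serrated mandibles: its derived state '0' occurs in exactly those taxa and in no other taxon (including the outgroup).

serrated mandibles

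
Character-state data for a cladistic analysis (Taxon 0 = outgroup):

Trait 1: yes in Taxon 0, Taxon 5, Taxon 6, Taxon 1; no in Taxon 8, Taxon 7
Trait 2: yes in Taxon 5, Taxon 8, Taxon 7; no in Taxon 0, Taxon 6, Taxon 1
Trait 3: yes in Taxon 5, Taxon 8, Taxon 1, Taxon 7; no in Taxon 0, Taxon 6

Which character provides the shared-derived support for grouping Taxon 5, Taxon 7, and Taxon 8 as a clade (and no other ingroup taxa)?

Character polarity is set by the outgroup: the derived state is whichever differs from the outgroup's state, so for Trait 1 the derived state is 'no', and for the remaining characters it is 'yes'.
Only Taxon 7 and Taxon 8 show the derived state 'no' for Trait 1, supporting them as a clade.
Trait 2: derived state 'yes' in Taxon 5, Taxon 7, and Taxon 8 only — synapomorphy for {Taxon 5, Taxon 7, Taxon 8}.
Trait 3 (derived state 'yes') is shared by Taxon 1, Taxon 5, Taxon 7, and Taxon 8 — a synapomorphy uniting that clade.
Most parsimonious ingroup topology: (((Taxon 5,(Taxon 8,Taxon 7)),Taxon 1),Taxon 6).
The clade {Taxon 5, Taxon 7, Taxon 8} is supported by Trait 2: its derived state 'yes' occurs in exactly those taxa and in no other taxon (including the outgroup).

Trait 2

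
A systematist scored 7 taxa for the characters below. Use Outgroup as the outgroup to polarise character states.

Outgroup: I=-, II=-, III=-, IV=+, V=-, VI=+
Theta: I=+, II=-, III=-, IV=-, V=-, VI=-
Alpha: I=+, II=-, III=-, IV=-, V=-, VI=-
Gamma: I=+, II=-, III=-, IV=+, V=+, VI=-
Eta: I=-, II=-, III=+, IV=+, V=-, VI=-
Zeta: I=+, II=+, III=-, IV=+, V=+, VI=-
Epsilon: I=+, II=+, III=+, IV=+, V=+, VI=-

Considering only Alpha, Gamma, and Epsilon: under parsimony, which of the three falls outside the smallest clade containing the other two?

Character polarity is set by the outgroup: the derived state is whichever differs from the outgroup's state, so for IV, VI the derived state is '-', and for the remaining characters it is '+'.
I: derived state '+' in Alpha, Epsilon, Gamma, Theta, and Zeta only — synapomorphy for {Alpha, Epsilon, Gamma, Theta, Zeta}.
Only Epsilon and Zeta show the derived state '+' for II, supporting them as a clade.
III (state '+') occurs in Epsilon and Eta but conflicts with the nesting implied by the other characters — most parsimoniously interpreted as homoplasy.
IV (derived state '-') is shared by Alpha and Theta — a synapomorphy uniting that clade.
V (derived state '+') is shared by Epsilon, Gamma, and Zeta — a synapomorphy uniting that clade.
All ingroup taxa share the derived state '-' for VI; it defines the ingroup but does not resolve relationships within it.
Most parsimonious ingroup topology: (((Theta,Alpha),(Gamma,(Zeta,Epsilon))),Eta).
Gamma and Epsilon share a more recent common ancestor with each other than either does with Alpha, so Alpha is the least closely related of the three.

Alpha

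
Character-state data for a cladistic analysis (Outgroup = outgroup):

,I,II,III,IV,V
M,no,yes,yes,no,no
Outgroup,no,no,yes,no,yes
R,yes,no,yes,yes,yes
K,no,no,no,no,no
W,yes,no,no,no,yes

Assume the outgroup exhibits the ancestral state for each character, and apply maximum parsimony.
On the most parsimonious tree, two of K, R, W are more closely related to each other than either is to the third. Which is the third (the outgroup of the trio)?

Character polarity is set by the outgroup: the derived state is whichever differs from the outgroup's state, so for III, V the derived state is 'no', and for the remaining characters it is 'yes'.
I: derived state 'yes' in R and W only — synapomorphy for {R, W}.
II: derived state 'yes' in M only — an autapomorphy, so it tells us nothing about relationships among taxa.
III (state 'no') occurs in K and W but conflicts with the nesting implied by the other characters — most parsimoniously interpreted as homoplasy.
IV: derived state 'yes' in R only — an autapomorphy, so it tells us nothing about relationships among taxa.
V: derived state 'no' in K and M only — synapomorphy for {K, M}.
Most parsimonious ingroup topology: ((W,R),(M,K)).
R and W share a more recent common ancestor with each other than either does with K, so K is the least closely related of the three.

K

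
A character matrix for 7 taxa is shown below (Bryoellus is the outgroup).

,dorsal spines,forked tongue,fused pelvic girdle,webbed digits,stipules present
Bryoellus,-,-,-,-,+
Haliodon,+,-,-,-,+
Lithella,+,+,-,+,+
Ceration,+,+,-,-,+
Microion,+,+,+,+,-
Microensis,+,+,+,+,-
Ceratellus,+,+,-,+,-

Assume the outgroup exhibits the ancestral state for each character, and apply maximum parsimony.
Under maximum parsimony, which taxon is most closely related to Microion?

Character polarity is set by the outgroup: the derived state is whichever differs from the outgroup's state, so for stipules present the derived state is '-', and for the remaining characters it is '+'.
All ingroup taxa share the derived state '+' for dorsal spines; it defines the ingroup but does not resolve relationships within it.
forked tongue: derived state '+' in Ceratellus, Ceration, Lithella, Microensis, and Microion only — synapomorphy for {Ceratellus, Ceration, Lithella, Microensis, Microion}.
fused pelvic girdle: derived state '+' in Microensis and Microion only — synapomorphy for {Microensis, Microion}.
webbed digits: derived state '+' in Ceratellus, Lithella, Microensis, and Microion only — synapomorphy for {Ceratellus, Lithella, Microensis, Microion}.
Only Ceratellus, Microensis, and Microion show the derived state '-' for stipules present, supporting them as a clade.
Most parsimonious ingroup topology: (Haliodon,((Lithella,((Microion,Microensis),Ceratellus)),Ceration)).
Microion and Microensis form a cherry on this tree, so they are sister taxa.

Microensis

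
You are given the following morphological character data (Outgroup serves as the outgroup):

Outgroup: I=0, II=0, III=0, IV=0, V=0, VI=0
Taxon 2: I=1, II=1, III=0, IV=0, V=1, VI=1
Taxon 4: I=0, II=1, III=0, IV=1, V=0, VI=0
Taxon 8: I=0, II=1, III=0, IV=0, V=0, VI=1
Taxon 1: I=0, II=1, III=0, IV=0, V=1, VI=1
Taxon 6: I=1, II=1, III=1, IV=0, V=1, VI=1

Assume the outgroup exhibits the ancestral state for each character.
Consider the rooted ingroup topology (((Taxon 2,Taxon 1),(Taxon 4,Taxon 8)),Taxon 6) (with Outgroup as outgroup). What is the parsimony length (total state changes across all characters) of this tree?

Map each character onto (((Taxon 2,Taxon 1),(Taxon 4,Taxon 8)),Taxon 6) (rooted by Outgroup) and count the minimum state changes it requires (Fitch parsimony):
I: 2; II: 1; III: 1; IV: 1; V: 2; VI: 2.
Total tree length = 9.

9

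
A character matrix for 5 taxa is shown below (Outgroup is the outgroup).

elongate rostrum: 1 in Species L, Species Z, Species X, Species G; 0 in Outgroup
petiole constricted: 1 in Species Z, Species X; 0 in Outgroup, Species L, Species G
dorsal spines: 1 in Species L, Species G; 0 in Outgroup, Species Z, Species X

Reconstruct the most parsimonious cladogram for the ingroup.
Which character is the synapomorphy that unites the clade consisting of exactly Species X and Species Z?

The outgroup has state '0' for every character, so '1' is the derived state throughout.
elongate rostrum (derived state '1') is shared by all ingroup taxa — unites the whole ingroup.
Only Species X and Species Z show the derived state '1' for petiole constricted, supporting them as a clade.
dorsal spines: derived state '1' in Species G and Species L only — synapomorphy for {Species G, Species L}.
Most parsimonious ingroup topology: ((Species L,Species G),(Species Z,Species X)).
The clade {Species X, Species Z} is supported by petiole constricted: its derived state '1' occurs in exactly those taxa and in no other taxon (including the outgroup).

petiole constricted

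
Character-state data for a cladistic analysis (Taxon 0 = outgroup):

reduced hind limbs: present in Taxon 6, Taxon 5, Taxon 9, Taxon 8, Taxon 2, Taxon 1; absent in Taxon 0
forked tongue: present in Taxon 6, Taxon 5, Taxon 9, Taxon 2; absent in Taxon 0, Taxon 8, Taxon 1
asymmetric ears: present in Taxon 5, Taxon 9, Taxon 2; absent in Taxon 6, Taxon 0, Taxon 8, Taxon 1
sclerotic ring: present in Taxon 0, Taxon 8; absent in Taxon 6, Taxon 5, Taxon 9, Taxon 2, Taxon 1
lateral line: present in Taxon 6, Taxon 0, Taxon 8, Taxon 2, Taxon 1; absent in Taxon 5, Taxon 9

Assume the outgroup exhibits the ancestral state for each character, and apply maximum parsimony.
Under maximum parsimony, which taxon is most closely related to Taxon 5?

Taxon 9

Character polarity is set by the outgroup: the derived state is whichever differs from the outgroup's state, so for sclerotic ring, lateral line the derived state is 'absent', and for the remaining characters it is 'present'.
reduced hind limbs (derived state 'present') is shared by all ingroup taxa — unites the whole ingroup.
forked tongue (derived state 'present') is shared by Taxon 2, Taxon 5, Taxon 6, and Taxon 9 — a synapomorphy uniting that clade.
Only Taxon 2, Taxon 5, and Taxon 9 show the derived state 'present' for asymmetric ears, supporting them as a clade.
Only Taxon 1, Taxon 2, Taxon 5, Taxon 6, and Taxon 9 show the derived state 'absent' for sclerotic ring, supporting them as a clade.
lateral line: derived state 'absent' in Taxon 5 and Taxon 9 only — synapomorphy for {Taxon 5, Taxon 9}.
Most parsimonious ingroup topology: (((((Taxon 5,Taxon 9),Taxon 2),Taxon 6),Taxon 1),Taxon 8).
Taxon 5 and Taxon 9 form a cherry on this tree, so they are sister taxa.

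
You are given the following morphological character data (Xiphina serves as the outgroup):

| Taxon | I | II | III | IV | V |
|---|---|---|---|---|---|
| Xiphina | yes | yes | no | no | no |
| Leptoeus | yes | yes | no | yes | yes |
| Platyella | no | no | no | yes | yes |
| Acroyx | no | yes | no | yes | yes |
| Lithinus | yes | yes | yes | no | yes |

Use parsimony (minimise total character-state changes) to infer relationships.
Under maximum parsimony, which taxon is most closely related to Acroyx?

Character polarity is set by the outgroup: the derived state is whichever differs from the outgroup's state, so for I, II the derived state is 'no', and for the remaining characters it is 'yes'.
Only Acroyx and Platyella show the derived state 'no' for I, supporting them as a clade.
II: derived state 'no' in Platyella only — an autapomorphy, so it tells us nothing about relationships among taxa.
III (derived state 'yes') is unique to Lithinus (autapomorphy; uninformative for grouping).
Only Acroyx, Leptoeus, and Platyella show the derived state 'yes' for IV, supporting them as a clade.
V (derived state 'yes') is shared by all ingroup taxa — unites the whole ingroup.
Most parsimonious ingroup topology: ((Leptoeus,(Platyella,Acroyx)),Lithinus).
Acroyx and Platyella form a cherry on this tree, so they are sister taxa.

Platyella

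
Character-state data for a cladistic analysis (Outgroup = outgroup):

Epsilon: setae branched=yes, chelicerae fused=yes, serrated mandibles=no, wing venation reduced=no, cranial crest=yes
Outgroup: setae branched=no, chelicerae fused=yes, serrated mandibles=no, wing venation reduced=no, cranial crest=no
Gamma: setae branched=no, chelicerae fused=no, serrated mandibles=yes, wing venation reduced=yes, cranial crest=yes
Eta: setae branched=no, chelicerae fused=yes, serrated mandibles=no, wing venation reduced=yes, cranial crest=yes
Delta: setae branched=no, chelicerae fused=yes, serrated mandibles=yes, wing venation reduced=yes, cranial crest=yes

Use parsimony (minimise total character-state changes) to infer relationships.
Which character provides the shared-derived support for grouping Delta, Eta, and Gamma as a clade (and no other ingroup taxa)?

wing venation reduced

Character polarity is set by the outgroup: the derived state is whichever differs from the outgroup's state, so for chelicerae fused the derived state is 'no', and for the remaining characters it is 'yes'.
setae branched: derived state 'yes' in Epsilon only — an autapomorphy, so it tells us nothing about relationships among taxa.
chelicerae fused (derived state 'no') is unique to Gamma (autapomorphy; uninformative for grouping).
serrated mandibles: derived state 'yes' in Delta and Gamma only — synapomorphy for {Delta, Gamma}.
Only Delta, Eta, and Gamma show the derived state 'yes' for wing venation reduced, supporting them as a clade.
cranial crest (derived state 'yes') is shared by all ingroup taxa — unites the whole ingroup.
Most parsimonious ingroup topology: (Epsilon,(Eta,(Gamma,Delta))).
The clade {Delta, Eta, Gamma} is supported by wing venation reduced: its derived state 'yes' occurs in exactly those taxa and in no other taxon (including the outgroup).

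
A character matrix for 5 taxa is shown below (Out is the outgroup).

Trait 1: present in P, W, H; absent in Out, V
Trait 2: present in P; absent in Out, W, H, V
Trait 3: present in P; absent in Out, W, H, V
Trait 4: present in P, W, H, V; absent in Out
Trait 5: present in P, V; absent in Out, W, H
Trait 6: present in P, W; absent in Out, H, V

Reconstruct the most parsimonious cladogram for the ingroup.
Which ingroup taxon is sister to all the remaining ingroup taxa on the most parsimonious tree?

V

The outgroup has state 'absent' for every character, so 'present' is the derived state throughout.
Only H, P, and W show the derived state 'present' for Trait 1, supporting them as a clade.
Trait 2 (derived state 'present') is unique to P (autapomorphy; uninformative for grouping).
Trait 3 (derived state 'present') is unique to P (autapomorphy; uninformative for grouping).
All ingroup taxa share the derived state 'present' for Trait 4; it defines the ingroup but does not resolve relationships within it.
Trait 5 groups P and V, which is incompatible with the clades supported by the remaining characters; treating it as convergent (homoplasy) costs fewer steps than any alternative tree.
Trait 6 (derived state 'present') is shared by P and W — a synapomorphy uniting that clade.
Most parsimonious ingroup topology: (((P,W),H),V).
V is sister to the clade containing all other ingroup taxa, so it is the earliest-diverging (most basal) ingroup lineage.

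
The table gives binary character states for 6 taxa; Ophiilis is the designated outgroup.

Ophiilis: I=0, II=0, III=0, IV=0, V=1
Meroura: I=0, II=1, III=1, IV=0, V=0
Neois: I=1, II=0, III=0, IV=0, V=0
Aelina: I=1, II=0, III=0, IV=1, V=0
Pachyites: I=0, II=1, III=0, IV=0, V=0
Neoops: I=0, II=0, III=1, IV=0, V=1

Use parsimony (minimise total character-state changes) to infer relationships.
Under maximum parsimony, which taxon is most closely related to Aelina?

Neois

Character polarity is set by the outgroup: the derived state is whichever differs from the outgroup's state, so for V the derived state is '0', and for the remaining characters it is '1'.
Only Aelina and Neois show the derived state '1' for I, supporting them as a clade.
II: derived state '1' in Meroura and Pachyites only — synapomorphy for {Meroura, Pachyites}.
III groups Meroura and Neoops, which is incompatible with the clades supported by the remaining characters; treating it as convergent (homoplasy) costs fewer steps than any alternative tree.
IV (derived state '1') is unique to Aelina (autapomorphy; uninformative for grouping).
Only Aelina, Meroura, Neois, and Pachyites show the derived state '0' for V, supporting them as a clade.
Most parsimonious ingroup topology: (((Meroura,Pachyites),(Neois,Aelina)),Neoops).
Aelina and Neois form a cherry on this tree, so they are sister taxa.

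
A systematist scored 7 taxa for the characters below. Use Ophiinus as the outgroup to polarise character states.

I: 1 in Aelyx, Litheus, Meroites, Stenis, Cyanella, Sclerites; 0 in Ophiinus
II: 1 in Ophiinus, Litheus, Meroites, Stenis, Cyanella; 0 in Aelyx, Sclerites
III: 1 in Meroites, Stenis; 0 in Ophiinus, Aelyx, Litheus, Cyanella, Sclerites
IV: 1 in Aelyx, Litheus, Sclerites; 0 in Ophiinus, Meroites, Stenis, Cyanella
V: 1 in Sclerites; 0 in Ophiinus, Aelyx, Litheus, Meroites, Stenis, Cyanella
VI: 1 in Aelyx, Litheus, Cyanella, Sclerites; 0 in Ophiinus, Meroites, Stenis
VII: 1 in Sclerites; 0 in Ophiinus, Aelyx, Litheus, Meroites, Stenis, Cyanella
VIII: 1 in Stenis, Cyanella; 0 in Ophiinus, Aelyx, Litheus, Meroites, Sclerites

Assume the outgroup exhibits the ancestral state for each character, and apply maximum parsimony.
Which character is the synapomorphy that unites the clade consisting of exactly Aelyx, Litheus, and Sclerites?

Character polarity is set by the outgroup: the derived state is whichever differs from the outgroup's state, so for II the derived state is '0', and for the remaining characters it is '1'.
I (derived state '1') is shared by all ingroup taxa — unites the whole ingroup.
Only Aelyx and Sclerites show the derived state '0' for II, supporting them as a clade.
III: derived state '1' in Meroites and Stenis only — synapomorphy for {Meroites, Stenis}.
Only Aelyx, Litheus, and Sclerites show the derived state '1' for IV, supporting them as a clade.
V (derived state '1') is unique to Sclerites (autapomorphy; uninformative for grouping).
Only Aelyx, Cyanella, Litheus, and Sclerites show the derived state '1' for VI, supporting them as a clade.
VII (derived state '1') is unique to Sclerites (autapomorphy; uninformative for grouping).
VIII (state '1') occurs in Cyanella and Stenis but conflicts with the nesting implied by the other characters — most parsimoniously interpreted as homoplasy.
Most parsimonious ingroup topology: ((((Aelyx,Sclerites),Litheus),Cyanella),(Meroites,Stenis)).
The clade {Aelyx, Litheus, Sclerites} is supported by IV: its derived state '1' occurs in exactly those taxa and in no other taxon (including the outgroup).

IV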